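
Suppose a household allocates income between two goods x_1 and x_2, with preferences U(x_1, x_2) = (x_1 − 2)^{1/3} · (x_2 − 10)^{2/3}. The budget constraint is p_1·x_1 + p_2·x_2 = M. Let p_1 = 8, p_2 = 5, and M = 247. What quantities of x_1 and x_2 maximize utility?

MRS = (1/2)·(x_2−10)/(x_1−2). Tangency with p_1/p_2 gives x_2−10 = 2·(p_1/p_2)·(x_1−2).
Substituting into the budget: x_1* = 2 + 1/3·(M − 2·p_1 − 10·p_2)/p_1, and x_2* = 10 + 2/3·(…)/p_2.
Discretionary income = 247 − 2·8 − 10·5 = 181; x_1* = 2 + 1/3·181/8 = 9.5417; x_2* = 10 + 2/3·181/5 = 34.1333.

x_1* = 9.5417, x_2* = 34.1333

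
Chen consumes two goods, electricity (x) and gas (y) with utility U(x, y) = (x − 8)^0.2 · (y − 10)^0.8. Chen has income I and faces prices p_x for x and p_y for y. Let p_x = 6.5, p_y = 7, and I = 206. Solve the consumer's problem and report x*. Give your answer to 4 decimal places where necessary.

Let x' = x−8, y' = y−10. MRS = (1/4)·y'/x' = p_x/p_y.
Substituting into the budget: x* = 8 + 0.2·(I − 8·p_x − 10·p_y)/p_x, and y* = 10 + 0.8·(…)/p_y.
Discretionary income = 206 − 8·6.5 − 10·7 = 84; x* = 8 + 0.2·84/6.5 = 10.5846.

x* = 10.5846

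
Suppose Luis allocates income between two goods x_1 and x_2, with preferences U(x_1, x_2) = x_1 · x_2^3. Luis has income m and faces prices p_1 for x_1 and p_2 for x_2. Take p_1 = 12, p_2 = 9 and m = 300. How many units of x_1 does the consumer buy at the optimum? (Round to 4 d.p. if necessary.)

Demand: x_1*(p_1,p_2,m) = 0.25·m/p_1 and x_2* = 0.75·m/p_2.
At p_1=12, p_2=9, m=300: x_1* = 0.25·300/12 = 6.25.

x_1* = 6.25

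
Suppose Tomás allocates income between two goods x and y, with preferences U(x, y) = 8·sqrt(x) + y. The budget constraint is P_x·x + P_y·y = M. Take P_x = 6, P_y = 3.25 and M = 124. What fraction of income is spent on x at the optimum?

share on x = 0.2272

Plugging in: x* = (4·3.25/6)² = 4.6944, y* = 29.4872.
Expenditure on x: 6·4.6944 = 28.1667; share = 0.2272.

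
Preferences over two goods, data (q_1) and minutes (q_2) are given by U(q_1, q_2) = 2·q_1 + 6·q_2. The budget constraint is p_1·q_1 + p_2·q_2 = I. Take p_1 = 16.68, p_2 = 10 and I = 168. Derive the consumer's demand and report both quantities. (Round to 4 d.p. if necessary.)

q_1* = 0, q_2* = 16.8

Linear utility — the consumer picks whichever good has higher MU/price: 2/16.68 = 0.1199 vs 6/10 = 0.6.
q_2 gives more utility per dollar, so spend all income on q_2: q_2* = I/p_2, q_1* = 0.
Numerically: q_1* = 0, q_2* = 16.8.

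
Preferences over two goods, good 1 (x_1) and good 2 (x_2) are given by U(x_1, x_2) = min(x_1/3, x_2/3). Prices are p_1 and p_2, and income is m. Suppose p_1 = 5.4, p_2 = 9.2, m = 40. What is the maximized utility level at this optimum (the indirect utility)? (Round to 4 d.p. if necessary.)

Leontief preferences: the optimum is at the kink where x_1/3 = x_2/3, i.e. x_2 = x_1.
Budget: p_1·x_1 + p_2·x_1 = m, so (3·p_1 + 3·p_2)·x_1 = 3·m.
Demand: x_1*(p_1,p_2,m) = 3·m/(3·p_1 + 3·p_2), x_2* = 3·m/(3·p_1 + 3·p_2).
Here 3·5.4 + 3·9.2 = 43.8, giving x_1* = 2.7397 and x_2* = 2.7397.
Utility at the optimum: U(2.7397, 2.7397) = 0.9132.

V = 0.9132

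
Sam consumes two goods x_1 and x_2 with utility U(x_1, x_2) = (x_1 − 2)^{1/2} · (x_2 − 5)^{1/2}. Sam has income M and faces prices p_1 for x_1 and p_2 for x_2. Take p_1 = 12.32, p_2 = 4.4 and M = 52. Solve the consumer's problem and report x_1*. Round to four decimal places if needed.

x_1* = 2.2175

Let x_1' = x_1−2, x_2' = x_2−5. MRS = x_2'/x_1' = p_1/p_2.
After buying the subsistence bundle (2, 5), a share 0.5 of the remaining income goes to x_1: x_1* = 2 + 0.5·(M − 2p_1 − 5p_2)/p_1.
Discretionary income = 52 − 2·12.32 − 5·4.4 = 5.36; x_1* = 2 + 0.5·5.36/12.32 = 2.2175.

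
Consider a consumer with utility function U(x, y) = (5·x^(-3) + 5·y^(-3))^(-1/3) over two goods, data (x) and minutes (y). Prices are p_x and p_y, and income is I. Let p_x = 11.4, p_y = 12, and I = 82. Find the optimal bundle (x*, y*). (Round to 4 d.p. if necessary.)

x* = 3.5273, y* = 3.4824

MRS = MU_x/MU_y = (y/x)^(4). Set equal to p_x/p_y.
Hence y/x = (p_x/p_y)^(1/(4)), i.e. raised to the 0.25 power.
With the ratio pinned down, the budget gives x* = I/(p_x + p_y·(y/x)) and y* = (y/x)·x*.
Numerically y/x = 0.987259, so x* = 82/(11.4 + 12·0.987259) = 3.5273 and y* = 0.987259·3.5273 = 3.4824.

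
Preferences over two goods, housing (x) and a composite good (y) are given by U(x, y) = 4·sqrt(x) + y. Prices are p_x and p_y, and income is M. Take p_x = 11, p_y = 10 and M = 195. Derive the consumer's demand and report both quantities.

x* = 3.3058, y* = 15.8636

Solve: √x = 2·p_y/p_x, so x*(p_x,p_y) = (2·p_y/p_x)², and y* = (M − p_x·x*)/p_y.
Plugging in: x* = (2·10/11)² = 3.3058, y* = 15.8636.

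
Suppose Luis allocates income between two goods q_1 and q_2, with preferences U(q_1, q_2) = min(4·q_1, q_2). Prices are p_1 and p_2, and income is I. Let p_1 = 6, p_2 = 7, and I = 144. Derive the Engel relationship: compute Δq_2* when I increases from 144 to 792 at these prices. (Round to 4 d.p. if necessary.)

Δq_2* = 76.2353

Here 6 + 4·7 = 34, giving q_2* = 16.9412.
At I' = 792: q_2* = 93.1765. Change: 93.1765 − 16.9412 = 76.2353.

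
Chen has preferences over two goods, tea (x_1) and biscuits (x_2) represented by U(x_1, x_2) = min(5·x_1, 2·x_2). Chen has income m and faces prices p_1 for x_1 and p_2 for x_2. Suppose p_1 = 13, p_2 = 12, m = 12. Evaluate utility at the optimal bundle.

V = 1.3953

Leontief preferences: the optimum is at the kink where x_1/2 = x_2/5, i.e. x_2 = (5/2)·x_1.
Budget: p_1·x_1 + p_2·(5/2)·x_1 = m, so (2·p_1 + 5·p_2)·x_1 = 2·m.
Demand: x_1*(p_1,p_2,m) = 2·m/(2·p_1 + 5·p_2), x_2* = 5·m/(2·p_1 + 5·p_2).
Here 2·13 + 5·12 = 86, giving x_1* = 0.2791 and x_2* = 0.6977.
Utility at the optimum: U(0.2791, 0.6977) = 1.3953.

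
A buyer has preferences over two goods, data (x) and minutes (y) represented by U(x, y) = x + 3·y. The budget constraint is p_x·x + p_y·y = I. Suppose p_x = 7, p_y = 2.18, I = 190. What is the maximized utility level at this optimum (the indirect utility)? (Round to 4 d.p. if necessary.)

Linear utility — the consumer picks whichever good has higher MU/price: 1/7 = 0.1429 vs 3/2.18 = 1.3761.
y gives more utility per dollar, so spend all income on y: y* = I/p_y, x* = 0.
Numerically: x* = 0, y* = 87.156.
Utility at the optimum: U(0, 87.156) = 261.4679.

V = 261.4679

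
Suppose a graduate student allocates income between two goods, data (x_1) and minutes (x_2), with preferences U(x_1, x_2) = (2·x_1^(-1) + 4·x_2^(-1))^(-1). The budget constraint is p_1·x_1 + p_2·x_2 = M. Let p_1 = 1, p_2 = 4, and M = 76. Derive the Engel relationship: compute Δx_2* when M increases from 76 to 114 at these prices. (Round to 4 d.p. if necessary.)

Δx_2* = 7.0186

From the CES first-order condition, (1/2)·(x_2/x_1)^(2) = p_1/p_2.
Solve for the ratio: x_2/x_1 = [2·p_1/p_2]^(0.5).
With the ratio pinned down, the budget gives x_1* = M/(p_1 + p_2·(x_2/x_1)) and x_2* = (x_2/x_1)·x_1*.
Numerically x_2/x_1 = 0.707107, so x_1* = 76/(1 + 4·0.707107) = 19.8515 and x_2* = 0.707107·19.8515 = 14.0371.
At M' = 114: x_2* = 21.0557. Change: 21.0557 − 14.0371 = 7.0186.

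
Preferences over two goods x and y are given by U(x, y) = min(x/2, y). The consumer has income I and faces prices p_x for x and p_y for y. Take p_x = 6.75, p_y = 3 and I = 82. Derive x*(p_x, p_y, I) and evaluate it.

Demand: x*(p_x,p_y,I) = 2·I/(2·p_x + p_y), y* = I/(2·p_x + p_y).
Here 2·6.75 + 3 = 16.5, giving x* = 9.9394.

x* = 9.9394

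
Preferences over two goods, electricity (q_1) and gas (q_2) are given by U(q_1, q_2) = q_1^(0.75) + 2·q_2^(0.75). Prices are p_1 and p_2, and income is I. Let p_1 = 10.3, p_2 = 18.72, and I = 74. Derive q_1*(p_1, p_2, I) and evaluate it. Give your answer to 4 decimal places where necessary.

Substitute q_2 = (q_2/q_1)·q_1 into the budget: q_1* = I/(p_1 + p_2·(q_2/q_1)).
Numerically q_2/q_1 = 1.466377, so q_1* = 74/(10.3 + 18.72·1.466377) = 1.9602.

q_1* = 1.9602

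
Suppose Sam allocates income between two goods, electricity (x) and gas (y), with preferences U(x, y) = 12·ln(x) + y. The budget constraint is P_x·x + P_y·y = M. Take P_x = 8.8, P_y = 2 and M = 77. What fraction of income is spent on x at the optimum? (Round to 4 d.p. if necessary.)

share on x = 0.3117

MU_x = 12/x, MU_y = 1. Tangency: 12/x = P_x/P_y.
So x*(P_x,P_y) = 12·P_y/P_x, independent of income; and y* = (M − 12·P_y)/P_y.
At the given prices: x* = 12·2/8.8 = 2.7273, and y* = 26.5.
Expenditure on x: 8.8·2.7273 = 24; share = 0.3117.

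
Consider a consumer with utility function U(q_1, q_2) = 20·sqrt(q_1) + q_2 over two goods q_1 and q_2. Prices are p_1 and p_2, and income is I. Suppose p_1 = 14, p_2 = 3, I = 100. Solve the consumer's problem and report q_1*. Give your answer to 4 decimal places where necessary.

q_1* = 4.5918

Set MRS = p_1/p_2: 10·q_1^(−1/2) = p_1/p_2.
Thus q_1* = (10·p_2/p_1)² — independent of I — with the rest of income spent on q_2.
Plugging in: q_1* = (10·3/14)² = 4.5918.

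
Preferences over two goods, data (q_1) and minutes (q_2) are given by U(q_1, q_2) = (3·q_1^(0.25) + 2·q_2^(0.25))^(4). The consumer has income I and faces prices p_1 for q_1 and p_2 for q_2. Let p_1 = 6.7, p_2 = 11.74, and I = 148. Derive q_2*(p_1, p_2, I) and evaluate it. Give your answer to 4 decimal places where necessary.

MU_q_1 ∝ 3·q_1^(-0.75), MU_q_2 ∝ 2·q_2^(-0.75), so MRS = (3/2)·(q_2/q_1)^(0.75) = p_1/p_2.
Hence q_2/q_1 = ((2/3)·p_1/p_2)^(1/(0.75)), i.e. raised to the 4/3 power.
Substitute q_2 = (q_2/q_1)·q_1 into the budget: q_1* = I/(p_1 + p_2·(q_2/q_1)).
Numerically q_2/q_1 = 0.27569, so q_1* = 148/(6.7 + 11.74·0.27569) = 14.8944 and q_2* = 0.27569·14.8944 = 4.1062.

q_2* = 4.1062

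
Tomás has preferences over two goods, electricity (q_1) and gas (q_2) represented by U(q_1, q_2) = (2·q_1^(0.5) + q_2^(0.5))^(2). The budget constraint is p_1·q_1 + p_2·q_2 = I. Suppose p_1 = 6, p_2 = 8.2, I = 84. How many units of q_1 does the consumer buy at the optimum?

q_1* = 11.8351

From the CES first-order condition, 2·(q_2/q_1)^(0.5) = p_1/p_2.
Hence q_2/q_1 = ((1/2)·p_1/p_2)^(1/(0.5)), i.e. raised to the 2 power.
With the ratio pinned down, the budget gives q_1* = I/(p_1 + p_2·(q_2/q_1)) and q_2* = (q_2/q_1)·q_1*.
Numerically q_2/q_1 = 0.133849, so q_1* = 84/(6 + 8.2·0.133849) = 11.8351.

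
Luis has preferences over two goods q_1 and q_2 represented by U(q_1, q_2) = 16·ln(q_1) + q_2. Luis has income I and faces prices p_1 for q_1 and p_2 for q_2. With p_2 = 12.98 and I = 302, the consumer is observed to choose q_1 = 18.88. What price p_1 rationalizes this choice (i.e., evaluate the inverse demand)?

p_1 = 11

Set MRS = p_1/p_2: (16/q_1)/1 = p_1/p_2.
So q_1*(p_1,p_2) = 16·p_2/p_1, independent of income; and q_2* = (I − 16·p_2)/p_2.
Set q_1* = 18.88 in the demand function and solve for p_1: p_1 = 11.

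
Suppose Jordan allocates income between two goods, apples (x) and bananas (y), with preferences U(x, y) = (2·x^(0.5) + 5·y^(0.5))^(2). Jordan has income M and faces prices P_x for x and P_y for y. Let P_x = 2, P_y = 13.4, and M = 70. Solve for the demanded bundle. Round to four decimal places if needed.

x* = 18.1081, y* = 2.5212

Substitute y = (y/x)·x into the budget: x* = M/(P_x + P_y·(y/x)).
Numerically y/x = 0.139229, so x* = 70/(2 + 13.4·0.139229) = 18.1081 and y* = 0.139229·18.1081 = 2.5212.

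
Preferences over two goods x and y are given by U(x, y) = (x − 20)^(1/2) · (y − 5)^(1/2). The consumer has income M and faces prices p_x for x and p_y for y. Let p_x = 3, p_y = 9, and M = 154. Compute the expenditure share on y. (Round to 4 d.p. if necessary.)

share on y = 0.4513

Discretionary income = 154 − 20·3 − 5·9 = 49; x* = 20 + 0.5·49/3 = 28.1667; y* = 5 + 0.5·49/9 = 7.7222.
Expenditure on y: 9·7.7222 = 69.5; share = 0.4513.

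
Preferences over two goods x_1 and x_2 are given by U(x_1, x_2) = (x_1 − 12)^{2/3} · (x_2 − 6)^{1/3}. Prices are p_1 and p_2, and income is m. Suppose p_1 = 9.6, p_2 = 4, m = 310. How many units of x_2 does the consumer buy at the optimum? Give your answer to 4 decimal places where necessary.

x_2* = 20.2333

This is Cobb-Douglas in (x_1−12, x_2−6): tangency gives 2/3·p_2·(x_2−6) = 1/3·p_1·(x_1−12).
Substituting into the budget: x_1* = 12 + 2/3·(m − 12·p_1 − 6·p_2)/p_1, and x_2* = 6 + 1/3·(…)/p_2.
Discretionary income = 310 − 12·9.6 − 6·4 = 170.8; x_2* = 6 + 1/3·170.8/4 = 20.2333.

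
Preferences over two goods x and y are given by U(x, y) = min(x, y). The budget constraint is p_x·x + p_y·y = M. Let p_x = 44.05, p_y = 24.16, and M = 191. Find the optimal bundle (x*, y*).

Demand: x*(p_x,p_y,M) = M/(p_x + p_y), y* = M/(p_x + p_y).
Here 44.05 + 24.16 = 68.21, giving x* = 2.8002 and y* = 2.8002.

x* = 2.8002, y* = 2.8002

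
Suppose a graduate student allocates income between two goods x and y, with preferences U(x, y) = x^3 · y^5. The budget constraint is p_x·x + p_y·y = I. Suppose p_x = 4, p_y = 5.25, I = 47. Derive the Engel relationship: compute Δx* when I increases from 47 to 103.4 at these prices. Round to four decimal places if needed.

Δx* = 5.2875

MU_x/MU_y = (3·y)/(5·x); tangency sets this equal to p_x/p_y.
So 3·p_y·y = 5·p_x·x; combined with the budget, a share 0.375 of income goes to x.
Demand: x*(p_x,p_y,I) = 0.375·I/p_x and y* = 0.625·I/p_y.
At p_x=4, p_y=5.25, I=47: x* = 0.375·47/4 = 4.4062.
At I' = 103.4: x* = 9.6937. Change: 9.6937 − 4.4062 = 5.2875.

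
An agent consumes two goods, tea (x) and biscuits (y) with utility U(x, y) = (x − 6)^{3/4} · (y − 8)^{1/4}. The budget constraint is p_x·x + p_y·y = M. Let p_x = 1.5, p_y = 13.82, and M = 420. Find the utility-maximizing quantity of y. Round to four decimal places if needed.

y* = 13.4349

This is Cobb-Douglas in (x−6, y−8): tangency gives 0.75·p_y·(y−8) = 0.25·p_x·(x−6).
After buying the subsistence bundle (6, 8), a share 0.75 of the remaining income goes to x: x* = 6 + 0.75·(M − 6p_x − 8p_y)/p_x.
Discretionary income = 420 − 6·1.5 − 8·13.82 = 300.44; y* = 8 + 0.25·300.44/13.82 = 13.4349.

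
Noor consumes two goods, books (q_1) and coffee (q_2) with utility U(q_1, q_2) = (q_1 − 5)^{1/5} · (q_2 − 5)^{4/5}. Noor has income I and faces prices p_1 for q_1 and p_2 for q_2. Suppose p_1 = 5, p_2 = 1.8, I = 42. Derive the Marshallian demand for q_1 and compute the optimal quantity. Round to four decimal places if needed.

MRS = (1/4)·(q_2−5)/(q_1−5). Tangency with p_1/p_2 gives q_2−5 = 4·(p_1/p_2)·(q_1−5).
After buying the subsistence bundle (5, 5), a share 0.2 of the remaining income goes to q_1: q_1* = 5 + 0.2·(I − 5p_1 − 5p_2)/p_1.
Discretionary income = 42 − 5·5 − 5·1.8 = 8; q_1* = 5 + 0.2·8/5 = 5.32.

q_1* = 5.32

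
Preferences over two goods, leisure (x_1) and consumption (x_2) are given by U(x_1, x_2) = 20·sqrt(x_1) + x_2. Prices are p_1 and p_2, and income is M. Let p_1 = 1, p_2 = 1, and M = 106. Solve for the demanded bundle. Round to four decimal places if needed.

Utility is quasi-linear in x_2; the FOC for x_1 is 10/√x_1 = p_1/p_2.
Thus x_1* = (10·p_2/p_1)² — independent of M — with the rest of income spent on x_2.
Plugging in: x_1* = (10·1/1)² = 100, x_2* = 6.

x_1* = 100, x_2* = 6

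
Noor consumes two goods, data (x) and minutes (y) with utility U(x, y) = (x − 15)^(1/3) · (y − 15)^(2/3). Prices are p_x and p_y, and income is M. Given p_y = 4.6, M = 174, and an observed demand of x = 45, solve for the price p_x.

This is Cobb-Douglas in (x−15, y−15): tangency gives 1/3·p_y·(y−15) = 2/3·p_x·(x−15).
After buying the subsistence bundle (15, 15), a share 1/3 of the remaining income goes to x: x* = 15 + 1/3·(M − 15p_x − 15p_y)/p_x.
Set x* = 45 in the demand function and solve for p_x: p_x = 1.

p_x = 1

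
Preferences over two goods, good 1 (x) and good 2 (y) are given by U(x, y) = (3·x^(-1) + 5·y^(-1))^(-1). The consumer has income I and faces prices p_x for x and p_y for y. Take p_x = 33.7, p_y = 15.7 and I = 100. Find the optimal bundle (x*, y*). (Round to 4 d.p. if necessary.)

x* = 1.5774, y* = 2.9835

From the CES first-order condition, (3/5)·(y/x)^(2) = p_x/p_y.
Solve for the ratio: y/x = [(5/3)·p_x/p_y]^(0.5).
With the ratio pinned down, the budget gives x* = I/(p_x + p_y·(y/x)) and y* = (y/x)·x*.
Numerically y/x = 1.891427, so x* = 100/(33.7 + 15.7·1.891427) = 1.5774 and y* = 1.891427·1.5774 = 2.9835.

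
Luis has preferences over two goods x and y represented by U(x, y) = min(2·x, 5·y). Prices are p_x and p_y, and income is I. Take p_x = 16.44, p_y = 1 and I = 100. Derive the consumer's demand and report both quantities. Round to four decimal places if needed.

x* = 5.9382, y* = 2.3753

Demand: x*(p_x,p_y,I) = 5·I/(5·p_x + 2·p_y), y* = 2·I/(5·p_x + 2·p_y).
Here 5·16.44 + 2·1 = 84.2, giving x* = 5.9382 and y* = 2.3753.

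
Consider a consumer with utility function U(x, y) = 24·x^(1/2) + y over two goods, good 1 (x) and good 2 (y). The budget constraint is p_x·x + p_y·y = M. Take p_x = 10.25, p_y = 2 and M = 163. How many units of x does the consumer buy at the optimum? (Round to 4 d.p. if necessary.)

x* = 5.4825

MU_x = 12/√x, MU_y = 1. Tangency: 12/√x = p_x/p_y.
Thus x* = (12·p_y/p_x)² — independent of M — with the rest of income spent on y.
Plugging in: x* = (12·2/10.25)² = 5.4825.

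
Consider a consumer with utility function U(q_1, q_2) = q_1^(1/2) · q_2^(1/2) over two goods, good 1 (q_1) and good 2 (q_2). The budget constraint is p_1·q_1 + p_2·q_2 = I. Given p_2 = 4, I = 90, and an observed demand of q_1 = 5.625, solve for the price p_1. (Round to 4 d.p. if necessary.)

MU_q_1/MU_q_2 = (0.5·q_2)/(0.5·q_1); tangency sets this equal to p_1/p_2.
So 0.5·p_2·q_2 = 0.5·p_1·q_1; combined with the budget, a share 0.5 of income goes to q_1.
Demand: q_1*(p_1,p_2,I) = 0.5·I/p_1 and q_2* = 0.5·I/p_2.
Set q_1* = 5.625 in the demand function and solve for p_1: p_1 = 8.

p_1 = 8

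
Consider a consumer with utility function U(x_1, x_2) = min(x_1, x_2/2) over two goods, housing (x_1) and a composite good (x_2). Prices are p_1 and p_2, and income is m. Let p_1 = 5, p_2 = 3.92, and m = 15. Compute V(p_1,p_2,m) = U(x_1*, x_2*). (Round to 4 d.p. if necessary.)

Demand: x_1*(p_1,p_2,m) = m/(p_1 + 2·p_2), x_2* = 2·m/(p_1 + 2·p_2).
Here 5 + 2·3.92 = 12.84, giving x_1* = 1.1682 and x_2* = 2.3364.
Utility at the optimum: U(1.1682, 2.3364) = 1.1682.

V = 1.1682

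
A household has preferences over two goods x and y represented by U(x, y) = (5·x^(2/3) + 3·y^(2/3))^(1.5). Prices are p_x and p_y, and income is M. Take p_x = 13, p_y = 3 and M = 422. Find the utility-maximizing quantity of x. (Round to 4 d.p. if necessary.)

x* = 6.4204

From the CES first-order condition, (5/3)·(y/x)^(1/3) = p_x/p_y.
Hence y/x = ((3/5)·p_x/p_y)^(1/(1/3)), i.e. raised to the 3 power.
With the ratio pinned down, the budget gives x* = M/(p_x + p_y·(y/x)) and y* = (y/x)·x*.
Numerically y/x = 17.576, so x* = 422/(13 + 3·17.576) = 6.4204.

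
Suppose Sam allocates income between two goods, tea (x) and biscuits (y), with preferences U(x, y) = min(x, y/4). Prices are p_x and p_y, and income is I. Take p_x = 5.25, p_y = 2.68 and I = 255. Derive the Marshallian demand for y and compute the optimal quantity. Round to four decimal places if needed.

Here 5.25 + 4·2.68 = 15.97, giving y* = 63.8698.

y* = 63.8698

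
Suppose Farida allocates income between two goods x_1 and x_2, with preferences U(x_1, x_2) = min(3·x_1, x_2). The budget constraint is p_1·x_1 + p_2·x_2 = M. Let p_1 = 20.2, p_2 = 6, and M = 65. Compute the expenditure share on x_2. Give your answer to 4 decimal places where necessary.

Leontief preferences: the optimum is at the kink where x_1/1 = x_2/3, i.e. x_2 = 3·x_1.
Budget: p_1·x_1 + p_2·3·x_1 = M, so (p_1 + 3·p_2)·x_1 = M.
Demand: x_1*(p_1,p_2,M) = M/(p_1 + 3·p_2), x_2* = 3·M/(p_1 + 3·p_2).
Here 20.2 + 3·6 = 38.2, giving x_1* = 1.7016 and x_2* = 5.1047.
Expenditure on x_2: 6·5.1047 = 30.6283; share = 0.4712.

share on x_2 = 0.4712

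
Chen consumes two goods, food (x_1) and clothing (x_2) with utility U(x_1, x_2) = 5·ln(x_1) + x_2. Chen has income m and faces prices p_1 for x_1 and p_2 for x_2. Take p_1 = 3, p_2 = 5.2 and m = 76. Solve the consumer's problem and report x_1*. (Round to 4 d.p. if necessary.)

x_1* = 8.6667

Set MRS = p_1/p_2: (5/x_1)/1 = p_1/p_2.
So x_1*(p_1,p_2) = 5·p_2/p_1, independent of income; and x_2* = (m − 5·p_2)/p_2.
At the given prices: x_1* = 5·5.2/3 = 8.6667.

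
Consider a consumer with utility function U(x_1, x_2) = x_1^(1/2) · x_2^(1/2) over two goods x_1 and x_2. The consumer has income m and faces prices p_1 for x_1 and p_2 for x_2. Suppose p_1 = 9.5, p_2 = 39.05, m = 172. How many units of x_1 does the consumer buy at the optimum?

MU_x_1/MU_x_2 = (0.5·x_2)/(0.5·x_1); tangency sets this equal to p_1/p_2.
So 0.5·p_2·x_2 = 0.5·p_1·x_1; combined with the budget, a share 0.5 of income goes to x_1.
Demand: x_1*(p_1,p_2,m) = 0.5·m/p_1 and x_2* = 0.5·m/p_2.
At p_1=9.5, p_2=39.05, m=172: x_1* = 0.5·172/9.5 = 9.0526.

x_1* = 9.0526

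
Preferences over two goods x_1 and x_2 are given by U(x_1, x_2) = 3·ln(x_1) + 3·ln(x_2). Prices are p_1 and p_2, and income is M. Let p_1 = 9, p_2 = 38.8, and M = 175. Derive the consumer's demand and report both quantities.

x_1* = 9.7222, x_2* = 2.2552

MU_x_1/MU_x_2 = (3·x_2)/(3·x_1); tangency sets this equal to p_1/p_2.
Rearranging, p_2·x_2 = p_1·x_1. Substituting into the budget gives p_1·x_1·(1 + 1) = M.
Demand: x_1*(p_1,p_2,M) = 0.5·M/p_1 and x_2* = 0.5·M/p_2.
At p_1=9, p_2=38.8, M=175: x_1* = 0.5·175/9 = 9.7222, x_2* = 2.2552.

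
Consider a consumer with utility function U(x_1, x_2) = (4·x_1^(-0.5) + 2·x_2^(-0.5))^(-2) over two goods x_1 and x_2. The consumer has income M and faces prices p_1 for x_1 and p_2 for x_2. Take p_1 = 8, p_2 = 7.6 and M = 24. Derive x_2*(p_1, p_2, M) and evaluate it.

x_2* = 1.2077

With the ratio pinned down, the budget gives x_1* = M/(p_1 + p_2·(x_2/x_1)) and x_2* = (x_2/x_1)·x_1*.
Numerically x_2/x_1 = 0.651875, so x_1* = 24/(8 + 7.6·0.651875) = 1.8527 and x_2* = 0.651875·1.8527 = 1.2077.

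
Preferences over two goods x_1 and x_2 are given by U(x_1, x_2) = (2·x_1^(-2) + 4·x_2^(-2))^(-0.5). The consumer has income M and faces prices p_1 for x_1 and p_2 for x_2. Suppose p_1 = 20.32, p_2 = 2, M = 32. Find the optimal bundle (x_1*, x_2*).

x_1* = 1.2414, x_2* = 3.3875

MU_x_1 ∝ 2·x_1^(-3), MU_x_2 ∝ 4·x_2^(-3), so MRS = (1/2)·(x_2/x_1)^(3) = p_1/p_2.
Hence x_2/x_1 = (2·p_1/p_2)^(1/(3)), i.e. raised to the 1/3 power.
Substitute x_2 = (x_2/x_1)·x_1 into the budget: x_1* = M/(p_1 + p_2·(x_2/x_1)).
Numerically x_2/x_1 = 2.728818, so x_1* = 32/(20.32 + 2·2.728818) = 1.2414 and x_2* = 2.728818·1.2414 = 3.3875.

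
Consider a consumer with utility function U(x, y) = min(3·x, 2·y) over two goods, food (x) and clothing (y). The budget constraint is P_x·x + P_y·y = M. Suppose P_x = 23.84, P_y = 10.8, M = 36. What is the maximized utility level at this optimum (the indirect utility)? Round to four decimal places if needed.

V = 2.6973

With perfect complements, no substitution: consume in ratio x:y = 2:3.
Budget: P_x·x + P_y·(3/2)·x = M, so (2·P_x + 3·P_y)·x = 2·M.
Demand: x*(P_x,P_y,M) = 2·M/(2·P_x + 3·P_y), y* = 3·M/(2·P_x + 3·P_y).
Here 2·23.84 + 3·10.8 = 80.08, giving x* = 0.8991 and y* = 1.3487.
Utility at the optimum: U(0.8991, 1.3487) = 2.6973.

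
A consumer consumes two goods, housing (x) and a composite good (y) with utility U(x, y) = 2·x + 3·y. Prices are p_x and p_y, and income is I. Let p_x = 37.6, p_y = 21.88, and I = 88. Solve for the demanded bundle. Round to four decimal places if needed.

y gives more utility per dollar, so spend all income on y: y* = I/p_y, x* = 0.
Numerically: x* = 0, y* = 4.0219.

x* = 0, y* = 4.0219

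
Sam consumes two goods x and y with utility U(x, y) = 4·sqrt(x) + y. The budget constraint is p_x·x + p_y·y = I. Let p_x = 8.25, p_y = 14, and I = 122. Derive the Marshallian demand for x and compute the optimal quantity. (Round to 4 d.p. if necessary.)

Set MRS = p_x/p_y: 2·x^(−1/2) = p_x/p_y.
Solve: √x = 2·p_y/p_x, so x*(p_x,p_y) = (2·p_y/p_x)², and y* = (I − p_x·x*)/p_y.
Plugging in: x* = (2·14/8.25)² = 11.5188.

x* = 11.5188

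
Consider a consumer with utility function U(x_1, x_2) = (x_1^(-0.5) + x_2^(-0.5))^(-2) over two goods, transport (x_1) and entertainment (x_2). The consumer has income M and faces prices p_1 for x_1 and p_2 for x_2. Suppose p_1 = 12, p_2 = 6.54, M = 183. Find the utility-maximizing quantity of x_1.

Substitute x_2 = (x_2/x_1)·x_1 into the budget: x_1* = M/(p_1 + p_2·(x_2/x_1)).
Numerically x_2/x_1 = 1.498772, so x_1* = 183/(12 + 6.54·1.498772) = 8.3937.

x_1* = 8.3937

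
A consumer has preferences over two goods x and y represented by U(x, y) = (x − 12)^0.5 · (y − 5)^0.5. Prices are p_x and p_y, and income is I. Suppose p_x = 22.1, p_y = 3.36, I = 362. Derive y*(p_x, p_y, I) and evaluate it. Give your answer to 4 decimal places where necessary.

y* = 16.9048

Let x' = x−12, y' = y−5. MRS = y'/x' = p_x/p_y.
Substituting into the budget: x* = 12 + 0.5·(I − 12·p_x − 5·p_y)/p_x, and y* = 5 + 0.5·(…)/p_y.
Discretionary income = 362 − 12·22.1 − 5·3.36 = 80; y* = 5 + 0.5·80/3.36 = 16.9048.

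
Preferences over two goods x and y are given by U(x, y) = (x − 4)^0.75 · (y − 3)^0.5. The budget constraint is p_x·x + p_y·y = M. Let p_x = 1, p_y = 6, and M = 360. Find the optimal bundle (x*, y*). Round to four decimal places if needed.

This is Cobb-Douglas in (x−4, y−3): tangency gives 0.75·p_y·(y−3) = 0.5·p_x·(x−4).
Substituting into the budget: x* = 4 + 0.6·(M − 4·p_x − 3·p_y)/p_x, and y* = 3 + 0.4·(…)/p_y.
Discretionary income = 360 − 4·1 − 3·6 = 338; x* = 4 + 0.6·338/1 = 206.8; y* = 3 + 0.4·338/6 = 25.5333.

x* = 206.8, y* = 25.5333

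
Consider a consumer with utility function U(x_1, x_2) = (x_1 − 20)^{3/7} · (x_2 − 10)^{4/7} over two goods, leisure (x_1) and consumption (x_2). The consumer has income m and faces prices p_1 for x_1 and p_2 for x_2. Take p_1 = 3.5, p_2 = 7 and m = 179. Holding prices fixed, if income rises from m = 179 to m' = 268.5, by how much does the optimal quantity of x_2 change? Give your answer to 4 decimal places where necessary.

Δx_2* = 7.3061

Substituting into the budget: x_1* = 20 + 3/7·(m − 20·p_1 − 10·p_2)/p_1, and x_2* = 10 + 4/7·(…)/p_2.
Discretionary income = 179 − 20·3.5 − 10·7 = 39; x_2* = 10 + 4/7·39/7 = 13.1837.
At m' = 268.5: x_2* = 20.4898. Change: 20.4898 − 13.1837 = 7.3061.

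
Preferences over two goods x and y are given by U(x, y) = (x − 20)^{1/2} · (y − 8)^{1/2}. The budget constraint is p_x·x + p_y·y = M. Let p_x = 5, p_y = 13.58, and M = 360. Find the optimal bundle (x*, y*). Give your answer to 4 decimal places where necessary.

x* = 35.136, y* = 13.5729

Let x' = x−20, y' = y−8. MRS = y'/x' = p_x/p_y.
Substituting into the budget: x* = 20 + 0.5·(M − 20·p_x − 8·p_y)/p_x, and y* = 8 + 0.5·(…)/p_y.
Discretionary income = 360 − 20·5 − 8·13.58 = 151.36; x* = 20 + 0.5·151.36/5 = 35.136; y* = 8 + 0.5·151.36/13.58 = 13.5729.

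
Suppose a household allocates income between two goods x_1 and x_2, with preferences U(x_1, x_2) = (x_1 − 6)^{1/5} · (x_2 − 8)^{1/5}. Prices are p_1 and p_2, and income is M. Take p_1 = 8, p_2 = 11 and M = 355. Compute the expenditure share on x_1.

Let x_1' = x_1−6, x_2' = x_2−8. MRS = x_2'/x_1' = p_1/p_2.
After buying the subsistence bundle (6, 8), a share 0.5 of the remaining income goes to x_1: x_1* = 6 + 0.5·(M − 6p_1 − 8p_2)/p_1.
Discretionary income = 355 − 6·8 − 8·11 = 219; x_1* = 6 + 0.5·219/8 = 19.6875; x_2* = 8 + 0.5·219/11 = 17.9545.
Expenditure on x_1: 8·19.6875 = 157.5; share = 0.4437.

share on x_1 = 0.4437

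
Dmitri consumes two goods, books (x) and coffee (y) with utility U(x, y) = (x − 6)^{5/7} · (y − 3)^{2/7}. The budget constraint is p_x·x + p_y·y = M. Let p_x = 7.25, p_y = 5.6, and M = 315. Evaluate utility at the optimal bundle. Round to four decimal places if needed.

V = 20.7926

Let x' = x−6, y' = y−3. MRS = (5/2)·y'/x' = p_x/p_y.
After buying the subsistence bundle (6, 3), a share 5/7 of the remaining income goes to x: x* = 6 + 5/7·(M − 6p_x − 3p_y)/p_x.
Discretionary income = 315 − 6·7.25 − 3·5.6 = 254.7; x* = 6 + 5/7·254.7/7.25 = 31.0936; y* = 3 + 2/7·254.7/5.6 = 15.9949.
Utility at the optimum: U(31.0936, 15.9949) = 20.7926.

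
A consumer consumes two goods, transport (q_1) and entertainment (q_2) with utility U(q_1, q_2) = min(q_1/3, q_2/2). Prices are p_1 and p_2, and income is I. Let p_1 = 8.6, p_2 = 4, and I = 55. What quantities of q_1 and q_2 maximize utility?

q_1* = 4.8817, q_2* = 3.2544

Leontief preferences: the optimum is at the kink where q_1/3 = q_2/2, i.e. q_2 = (2/3)·q_1.
Budget: p_1·q_1 + p_2·(2/3)·q_1 = I, so (3·p_1 + 2·p_2)·q_1 = 3·I.
Demand: q_1*(p_1,p_2,I) = 3·I/(3·p_1 + 2·p_2), q_2* = 2·I/(3·p_1 + 2·p_2).
Here 3·8.6 + 2·4 = 33.8, giving q_1* = 4.8817 and q_2* = 3.2544.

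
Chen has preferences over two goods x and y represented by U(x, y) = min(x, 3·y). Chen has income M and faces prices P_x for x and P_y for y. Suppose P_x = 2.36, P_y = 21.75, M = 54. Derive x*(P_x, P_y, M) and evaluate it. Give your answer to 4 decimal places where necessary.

x* = 5.6191

Leontief preferences: the optimum is at the kink where x/3 = y/1, i.e. y = (1/3)·x.
Budget: P_x·x + P_y·(1/3)·x = M, so (3·P_x + P_y)·x = 3·M.
Demand: x*(P_x,P_y,M) = 3·M/(3·P_x + P_y), y* = M/(3·P_x + P_y).
Here 3·2.36 + 21.75 = 28.83, giving x* = 5.6191.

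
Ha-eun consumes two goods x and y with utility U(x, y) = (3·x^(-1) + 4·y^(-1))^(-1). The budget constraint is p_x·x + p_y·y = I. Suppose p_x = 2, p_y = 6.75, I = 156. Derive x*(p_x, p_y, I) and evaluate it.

MU_x ∝ 3·x^(-2), MU_y ∝ 4·y^(-2), so MRS = (3/4)·(y/x)^(2) = p_x/p_y.
Hence y/x = ((4/3)·p_x/p_y)^(1/(2)), i.e. raised to the 0.5 power.
With the ratio pinned down, the budget gives x* = I/(p_x + p_y·(y/x)) and y* = (y/x)·x*.
Numerically y/x = 0.628539, so x* = 156/(2 + 6.75·0.628539) = 24.9894.

x* = 24.9894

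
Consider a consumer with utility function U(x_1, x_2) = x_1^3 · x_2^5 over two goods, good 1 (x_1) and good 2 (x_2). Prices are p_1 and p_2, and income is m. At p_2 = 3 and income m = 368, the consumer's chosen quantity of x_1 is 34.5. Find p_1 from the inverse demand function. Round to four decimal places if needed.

The MRS is (3/5)·x_2/x_1. Set MRS = p_1/p_2.
So 3·p_2·x_2 = 5·p_1·x_1; combined with the budget, a share 0.375 of income goes to x_1.
Demand: x_1*(p_1,p_2,m) = 0.375·m/p_1 and x_2* = 0.625·m/p_2.
Set x_1* = 34.5 in the demand function and solve for p_1: p_1 = 4.

p_1 = 4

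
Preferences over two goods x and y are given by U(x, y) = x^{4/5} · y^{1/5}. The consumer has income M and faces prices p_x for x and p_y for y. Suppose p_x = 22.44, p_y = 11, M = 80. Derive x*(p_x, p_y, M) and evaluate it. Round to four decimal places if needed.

The MRS is 4·y/x. Set MRS = p_x/p_y.
Rearranging, p_y·y = (1/4)·p_x·x. Substituting into the budget gives p_x·x·(1 + (1/4)) = M.
Demand: x*(p_x,p_y,M) = 0.8·M/p_x and y* = 0.2·M/p_y.
At p_x=22.44, p_y=11, M=80: x* = 0.8·80/22.44 = 2.852.

x* = 2.852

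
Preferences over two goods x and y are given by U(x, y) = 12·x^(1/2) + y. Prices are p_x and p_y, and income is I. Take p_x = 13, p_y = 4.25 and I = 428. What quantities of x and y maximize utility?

x* = 3.8476, y* = 88.9367

Set MRS = p_x/p_y: 6·x^(−1/2) = p_x/p_y.
Solve: √x = 6·p_y/p_x, so x*(p_x,p_y) = (6·p_y/p_x)², and y* = (I − p_x·x*)/p_y.
Plugging in: x* = (6·4.25/13)² = 3.8476, y* = 88.9367.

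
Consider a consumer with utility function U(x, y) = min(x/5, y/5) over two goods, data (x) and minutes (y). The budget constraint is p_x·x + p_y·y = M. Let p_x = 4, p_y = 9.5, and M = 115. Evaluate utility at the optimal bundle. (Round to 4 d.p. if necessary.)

V = 1.7037

Here 5·4 + 5·9.5 = 67.5, giving x* = 8.5185 and y* = 8.5185.
Utility at the optimum: U(8.5185, 8.5185) = 1.7037.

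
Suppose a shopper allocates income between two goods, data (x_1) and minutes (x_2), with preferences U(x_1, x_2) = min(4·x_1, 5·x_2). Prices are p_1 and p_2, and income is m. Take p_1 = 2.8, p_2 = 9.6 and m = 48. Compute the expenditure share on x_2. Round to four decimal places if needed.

With perfect complements, no substitution: consume in ratio x_1:x_2 = 5:4.
Budget: p_1·x_1 + p_2·(4/5)·x_1 = m, so (5·p_1 + 4·p_2)·x_1 = 5·m.
Demand: x_1*(p_1,p_2,m) = 5·m/(5·p_1 + 4·p_2), x_2* = 4·m/(5·p_1 + 4·p_2).
Here 5·2.8 + 4·9.6 = 52.4, giving x_1* = 4.5802 and x_2* = 3.6641.
Expenditure on x_2: 9.6·3.6641 = 35.1756; share = 0.7328.

share on x_2 = 0.7328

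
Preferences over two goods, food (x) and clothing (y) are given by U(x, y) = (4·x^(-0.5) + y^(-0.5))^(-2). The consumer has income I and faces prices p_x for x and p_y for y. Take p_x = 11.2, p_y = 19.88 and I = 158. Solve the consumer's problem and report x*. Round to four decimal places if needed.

Substitute y = (y/x)·x into the budget: x* = I/(p_x + p_y·(y/x)).
Numerically y/x = 0.270704, so x* = 158/(11.2 + 19.88·0.270704) = 9.5286.

x* = 9.5286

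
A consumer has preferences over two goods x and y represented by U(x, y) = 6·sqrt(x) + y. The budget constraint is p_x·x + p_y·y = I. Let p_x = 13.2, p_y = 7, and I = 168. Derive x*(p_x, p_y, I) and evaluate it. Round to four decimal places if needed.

x* = 2.531

Set MRS = p_x/p_y: 3·x^(−1/2) = p_x/p_y.
Thus x* = (3·p_y/p_x)² — independent of I — with the rest of income spent on y.
Plugging in: x* = (3·7/13.2)² = 2.531.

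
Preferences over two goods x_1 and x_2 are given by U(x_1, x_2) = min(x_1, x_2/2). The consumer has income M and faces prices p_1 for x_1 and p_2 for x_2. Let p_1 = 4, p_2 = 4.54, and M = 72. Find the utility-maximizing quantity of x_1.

x_1* = 5.5046

Demand: x_1*(p_1,p_2,M) = M/(p_1 + 2·p_2), x_2* = 2·M/(p_1 + 2·p_2).
Here 4 + 2·4.54 = 13.08, giving x_1* = 5.5046.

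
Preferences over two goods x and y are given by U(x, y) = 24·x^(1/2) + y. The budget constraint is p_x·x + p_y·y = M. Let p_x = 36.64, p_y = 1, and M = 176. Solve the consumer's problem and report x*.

Utility is quasi-linear in y; the FOC for x is 12/√x = p_x/p_y.
Thus x* = (12·p_y/p_x)² — independent of M — with the rest of income spent on y.
Plugging in: x* = (12·1/36.64)² = 0.1073.

x* = 0.1073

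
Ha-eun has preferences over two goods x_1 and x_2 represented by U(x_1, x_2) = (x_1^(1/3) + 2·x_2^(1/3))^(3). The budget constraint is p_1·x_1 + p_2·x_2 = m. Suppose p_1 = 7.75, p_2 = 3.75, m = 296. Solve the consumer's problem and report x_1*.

From the CES first-order condition, (1/2)·(x_2/x_1)^(2/3) = p_1/p_2.
Hence x_2/x_1 = (2·p_1/p_2)^(1/(2/3)), i.e. raised to the 1.5 power.
Substitute x_2 = (x_2/x_1)·x_1 into the budget: x_1* = m/(p_1 + p_2·(x_2/x_1)).
Numerically x_2/x_1 = 8.403315, so x_1* = 296/(7.75 + 3.75·8.403315) = 7.539.

x_1* = 7.539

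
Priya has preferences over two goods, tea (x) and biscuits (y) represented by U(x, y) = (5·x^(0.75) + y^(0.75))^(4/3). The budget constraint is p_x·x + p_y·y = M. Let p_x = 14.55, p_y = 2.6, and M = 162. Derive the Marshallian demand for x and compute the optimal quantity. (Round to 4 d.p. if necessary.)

With the ratio pinned down, the budget gives x* = M/(p_x + p_y·(y/x)) and y* = (y/x)·x*.
Numerically y/x = 1.569201, so x* = 162/(14.55 + 2.6·1.569201) = 8.6957.

x* = 8.6957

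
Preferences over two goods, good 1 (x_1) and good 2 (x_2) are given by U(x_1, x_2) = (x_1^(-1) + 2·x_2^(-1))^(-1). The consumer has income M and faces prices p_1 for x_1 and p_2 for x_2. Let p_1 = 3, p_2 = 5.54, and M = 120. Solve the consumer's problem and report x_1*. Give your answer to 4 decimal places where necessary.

x_1* = 13.6902

MRS = MU_x_1/MU_x_2 = (1/2)·(x_2/x_1)^(2). Set equal to p_1/p_2.
Hence x_2/x_1 = (2·p_1/p_2)^(1/(2)), i.e. raised to the 0.5 power.
With the ratio pinned down, the budget gives x_1* = M/(p_1 + p_2·(x_2/x_1)) and x_2* = (x_2/x_1)·x_1*.
Numerically x_2/x_1 = 1.040688, so x_1* = 120/(3 + 5.54·1.040688) = 13.6902.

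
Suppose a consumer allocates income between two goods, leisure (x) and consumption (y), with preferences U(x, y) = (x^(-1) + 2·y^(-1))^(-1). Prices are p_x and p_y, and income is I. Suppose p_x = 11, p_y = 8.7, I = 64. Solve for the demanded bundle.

Numerically y/x = 1.5902, so x* = 64/(11 + 8.7·1.5902) = 2.577 and y* = 1.5902·2.577 = 4.098.

x* = 2.577, y* = 4.098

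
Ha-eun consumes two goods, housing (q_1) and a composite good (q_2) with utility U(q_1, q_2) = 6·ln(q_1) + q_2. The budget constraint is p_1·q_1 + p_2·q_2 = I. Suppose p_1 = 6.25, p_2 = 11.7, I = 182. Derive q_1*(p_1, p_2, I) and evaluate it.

q_1* = 11.232

So q_1*(p_1,p_2) = 6·p_2/p_1, independent of income; and q_2* = (I − 6·p_2)/p_2.
At the given prices: q_1* = 6·11.7/6.25 = 11.232.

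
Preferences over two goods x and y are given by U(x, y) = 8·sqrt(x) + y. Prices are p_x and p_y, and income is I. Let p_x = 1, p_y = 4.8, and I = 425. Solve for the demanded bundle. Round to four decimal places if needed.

x* = 368.64, y* = 11.7417

Set MRS = p_x/p_y: 4·x^(−1/2) = p_x/p_y.
Solve: √x = 4·p_y/p_x, so x*(p_x,p_y) = (4·p_y/p_x)², and y* = (I − p_x·x*)/p_y.
Plugging in: x* = (4·4.8/1)² = 368.64, y* = 11.7417.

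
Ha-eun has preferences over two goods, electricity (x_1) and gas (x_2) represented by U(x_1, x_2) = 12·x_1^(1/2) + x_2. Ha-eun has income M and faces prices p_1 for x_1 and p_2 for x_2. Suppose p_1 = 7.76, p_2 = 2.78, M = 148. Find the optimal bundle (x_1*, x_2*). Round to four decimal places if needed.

x_1* = 4.6203, x_2* = 40.3405

Set MRS = p_1/p_2: 6·x_1^(−1/2) = p_1/p_2.
Thus x_1* = (6·p_2/p_1)² — independent of M — with the rest of income spent on x_2.
Plugging in: x_1* = (6·2.78/7.76)² = 4.6203, x_2* = 40.3405.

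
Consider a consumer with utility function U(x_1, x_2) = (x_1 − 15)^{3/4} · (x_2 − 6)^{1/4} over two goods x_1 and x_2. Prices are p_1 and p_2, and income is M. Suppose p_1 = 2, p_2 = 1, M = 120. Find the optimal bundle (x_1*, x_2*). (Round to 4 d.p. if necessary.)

This is Cobb-Douglas in (x_1−15, x_2−6): tangency gives 0.75·p_2·(x_2−6) = 0.25·p_1·(x_1−15).
Substituting into the budget: x_1* = 15 + 0.75·(M − 15·p_1 − 6·p_2)/p_1, and x_2* = 6 + 0.25·(…)/p_2.
Discretionary income = 120 − 15·2 − 6·1 = 84; x_1* = 15 + 0.75·84/2 = 46.5; x_2* = 6 + 0.25·84/1 = 27.

x_1* = 46.5, x_2* = 27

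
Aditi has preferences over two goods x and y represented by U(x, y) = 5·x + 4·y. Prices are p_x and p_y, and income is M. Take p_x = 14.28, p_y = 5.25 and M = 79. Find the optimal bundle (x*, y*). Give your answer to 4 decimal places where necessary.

x* = 0, y* = 15.0476

Numerically: x* = 0, y* = 15.0476.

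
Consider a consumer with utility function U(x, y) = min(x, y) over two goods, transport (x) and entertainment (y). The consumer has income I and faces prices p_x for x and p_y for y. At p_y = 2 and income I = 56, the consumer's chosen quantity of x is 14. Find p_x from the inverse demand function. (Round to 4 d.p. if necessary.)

p_x = 2

Leontief preferences: the optimum is at the kink where x/1 = y/1, i.e. y = x.
Budget: p_x·x + p_y·x = I, so (p_x + p_y)·x = I.
Demand: x*(p_x,p_y,I) = I/(p_x + p_y), y* = I/(p_x + p_y).
Set x* = 14 in the demand function and solve for p_x: p_x = 2.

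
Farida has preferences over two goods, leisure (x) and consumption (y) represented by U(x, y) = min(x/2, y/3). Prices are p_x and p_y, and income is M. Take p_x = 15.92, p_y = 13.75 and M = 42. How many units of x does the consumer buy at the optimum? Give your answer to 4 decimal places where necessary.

With perfect complements, no substitution: consume in ratio x:y = 2:3.
Budget: p_x·x + p_y·(3/2)·x = M, so (2·p_x + 3·p_y)·x = 2·M.
Demand: x*(p_x,p_y,M) = 2·M/(2·p_x + 3·p_y), y* = 3·M/(2·p_x + 3·p_y).
Here 2·15.92 + 3·13.75 = 73.09, giving x* = 1.1493.

x* = 1.1493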